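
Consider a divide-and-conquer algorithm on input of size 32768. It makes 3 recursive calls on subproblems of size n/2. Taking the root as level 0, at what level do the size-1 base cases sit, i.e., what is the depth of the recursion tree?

For divide and conquer with division factor 2:

Problem sizes at each level:
Level 0: 32768
Level 1: 16384
Level 2: 8192
Level 3: 4096
Level 4: 2048
Level 5: 1024
Level 6: 512
Level 7: 256
Level 8: 128
Level 9: 64
Level 10: 32
Level 11: 16
Level 12: 8
Level 13: 4
Level 14: 2
Level 15: 1

The root is level 0 and the size-1 base case is level 15 (the tree spans levels 0 through 15, i.e. 16 levels counting the root), so the depth is the number of divisions: log_2(32768) = 15

The recursion tree depth is log_2(32768) = 15. At each level, the problem size is divided by 2, so it takes 15 divisions to reduce to a base case of size 1. The algorithm makes 3 recursive calls at each level.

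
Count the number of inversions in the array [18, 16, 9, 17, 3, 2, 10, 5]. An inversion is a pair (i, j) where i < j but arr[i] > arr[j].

Finding inversions in [18, 16, 9, 17, 3, 2, 10, 5]:

(0, 1): arr[0]=18 > arr[1]=16
(0, 2): arr[0]=18 > arr[2]=9
(0, 3): arr[0]=18 > arr[3]=17
(0, 4): arr[0]=18 > arr[4]=3
(0, 5): arr[0]=18 > arr[5]=2
(0, 6): arr[0]=18 > arr[6]=10
(0, 7): arr[0]=18 > arr[7]=5
(1, 2): arr[1]=16 > arr[2]=9
(1, 4): arr[1]=16 > arr[4]=3
(1, 5): arr[1]=16 > arr[5]=2
(1, 6): arr[1]=16 > arr[6]=10
(1, 7): arr[1]=16 > arr[7]=5
(2, 4): arr[2]=9 > arr[4]=3
(2, 5): arr[2]=9 > arr[5]=2
(2, 7): arr[2]=9 > arr[7]=5
(3, 4): arr[3]=17 > arr[4]=3
(3, 5): arr[3]=17 > arr[5]=2
(3, 6): arr[3]=17 > arr[6]=10
(3, 7): arr[3]=17 > arr[7]=5
(4, 5): arr[4]=3 > arr[5]=2
(6, 7): arr[6]=10 > arr[7]=5

Total inversions: 21

The array has 21 inversion(s): (0,1), (0,2), (0,3), (0,4), (0,5), (0,6), (0,7), (1,2), (1,4), (1,5), (1,6), (1,7), (2,4), (2,5), (2,7), (3,4), (3,5), (3,6), (3,7), (4,5), (6,7). Each pair (i,j) satisfies i < j and arr[i] > arr[j].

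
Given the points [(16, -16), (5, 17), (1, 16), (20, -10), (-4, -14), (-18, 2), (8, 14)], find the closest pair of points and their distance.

Computing all pairwise distances among 7 points:

d((16, -16), (5, 17)) = 34.7851
d((16, -16), (1, 16)) = 35.3412
d((16, -16), (20, -10)) = 7.2111
d((16, -16), (-4, -14)) = 20.0998
d((16, -16), (-18, 2)) = 38.4708
d((16, -16), (8, 14)) = 31.0483
d((5, 17), (1, 16)) = 4.1231 <-- minimum
d((5, 17), (20, -10)) = 30.8869
d((5, 17), (-4, -14)) = 32.28
d((5, 17), (-18, 2)) = 27.4591
d((5, 17), (8, 14)) = 4.2426
d((1, 16), (20, -10)) = 32.2025
d((1, 16), (-4, -14)) = 30.4138
d((1, 16), (-18, 2)) = 23.6008
d((1, 16), (8, 14)) = 7.2801
d((20, -10), (-4, -14)) = 24.3311
d((20, -10), (-18, 2)) = 39.8497
d((20, -10), (8, 14)) = 26.8328
d((-4, -14), (-18, 2)) = 21.2603
d((-4, -14), (8, 14)) = 30.4631
d((-18, 2), (8, 14)) = 28.6356

Closest pair: (5, 17) and (1, 16) with distance 4.1231

The closest pair is (5, 17) and (1, 16) with Euclidean distance 4.1231. For 7 points, brute-force pairwise comparison is shown above. For large n, the divide-and-conquer algorithm (sort by x, recurse on halves, check the dividing strip) achieves O(n log n).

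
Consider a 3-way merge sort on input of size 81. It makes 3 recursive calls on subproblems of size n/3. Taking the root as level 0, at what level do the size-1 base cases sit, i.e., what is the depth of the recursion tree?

For divide and conquer with division factor 3:

Problem sizes at each level:
Level 0: 81
Level 1: 27
Level 2: 9
Level 3: 3
Level 4: 1

The root is level 0 and the size-1 base case is level 4 (the tree spans levels 0 through 4, i.e. 5 levels counting the root), so the depth is the number of divisions: log_3(81) = 4

The recursion tree depth is log_3(81) = 4. At each level, the problem size is divided by 3, so it takes 4 divisions to reduce to a base case of size 1. The algorithm makes 3 recursive calls at each level.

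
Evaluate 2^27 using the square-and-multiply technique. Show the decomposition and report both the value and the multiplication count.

Computing 2^27 by squaring (build up from 2^1; each line after the first costs one multiplication):

2^1 = 2
2^2 = (2^1)^2 = 2^2 = 4
2^3 = 2 * 2^2 = 2 * 4 = 8
2^6 = (2^3)^2 = 8^2 = 64
2^12 = (2^6)^2 = 64^2 = 4096
2^13 = 2 * 2^12 = 2 * 4096 = 8192
2^26 = (2^13)^2 = 8192^2 = 67108864
2^27 = 2 * 2^26 = 2 * 67108864 = 134217728

Result: 134217728
Multiplications needed: 7 (7 lines after 2^1)

2^27 = 134217728. Using exponentiation by squaring, this requires 7 multiplications. The key idea: if the exponent is even, square the half-power; if odd, multiply by the base once.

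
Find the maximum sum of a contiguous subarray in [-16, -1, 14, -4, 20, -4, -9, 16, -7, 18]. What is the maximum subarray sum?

Using Kadane's algorithm on [-16, -1, 14, -4, 20, -4, -9, 16, -7, 18]:

Scanning through the array:
Position 1 (value -1): max_ending_here = -1, max_so_far = -1
Position 2 (value 14): max_ending_here = 14, max_so_far = 14
Position 3 (value -4): max_ending_here = 10, max_so_far = 14
Position 4 (value 20): max_ending_here = 30, max_so_far = 30
Position 5 (value -4): max_ending_here = 26, max_so_far = 30
Position 6 (value -9): max_ending_here = 17, max_so_far = 30
Position 7 (value 16): max_ending_here = 33, max_so_far = 33
Position 8 (value -7): max_ending_here = 26, max_so_far = 33
Position 9 (value 18): max_ending_here = 44, max_so_far = 44

Maximum subarray: [14, -4, 20, -4, -9, 16, -7, 18]
Maximum sum: 44

The maximum subarray is [14, -4, 20, -4, -9, 16, -7, 18] with sum 44. This subarray runs from index 2 to index 9.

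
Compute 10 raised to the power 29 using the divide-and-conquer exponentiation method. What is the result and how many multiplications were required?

Computing 10^29 by squaring (build up from 10^1; each line after the first costs one multiplication):

10^1 = 10
10^2 = (10^1)^2 = 10^2 = 100
10^3 = 10 * 10^2 = 10 * 100 = 1000
10^6 = (10^3)^2 = 1000^2 = 1000000
10^7 = 10 * 10^6 = 10 * 1000000 = 10000000
10^14 = (10^7)^2 = 10000000^2 = 100000000000000
10^28 = (10^14)^2 = 100000000000000^2 = 10000000000000000000000000000
10^29 = 10 * 10^28 = 10 * 10000000000000000000000000000 = 100000000000000000000000000000

Result: 100000000000000000000000000000
Multiplications needed: 7 (7 lines after 10^1)

10^29 = 100000000000000000000000000000. Using exponentiation by squaring, this requires 7 multiplications. The key idea: if the exponent is even, square the half-power; if odd, multiply by the base once.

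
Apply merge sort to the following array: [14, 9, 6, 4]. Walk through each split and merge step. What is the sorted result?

Merge sort trace:

Split: [14, 9, 6, 4] -> [14, 9] and [6, 4]
  Split: [14, 9] -> [14] and [9]
  Merge: [14] + [9] -> [9, 14]
  Split: [6, 4] -> [6] and [4]
  Merge: [6] + [4] -> [4, 6]
Merge: [9, 14] + [4, 6] -> [4, 6, 9, 14]

Final sorted array: [4, 6, 9, 14]

The merge sort proceeds by recursively splitting the array and merging sorted halves.
After all merges, the sorted array is [4, 6, 9, 14].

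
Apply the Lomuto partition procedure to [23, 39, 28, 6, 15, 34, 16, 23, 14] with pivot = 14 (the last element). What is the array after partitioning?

Lomuto partition with pivot = 14:

Initial array: [23, 39, 28, 6, 15, 34, 16, 23, 14]

arr[0]=23 > 14: no swap
arr[1]=39 > 14: no swap
arr[2]=28 > 14: no swap
arr[3]=6 <= 14: swap with position 0, array becomes [6, 39, 28, 23, 15, 34, 16, 23, 14]
arr[4]=15 > 14: no swap
arr[5]=34 > 14: no swap
arr[6]=16 > 14: no swap
arr[7]=23 > 14: no swap

Place pivot at position 1: [6, 14, 28, 23, 15, 34, 16, 23, 39]
Pivot position: 1

After partitioning with pivot 14, the array becomes [6, 14, 28, 23, 15, 34, 16, 23, 39]. The pivot is placed at index 1. All elements to the left of the pivot are <= 14, and all elements to the right are > 14.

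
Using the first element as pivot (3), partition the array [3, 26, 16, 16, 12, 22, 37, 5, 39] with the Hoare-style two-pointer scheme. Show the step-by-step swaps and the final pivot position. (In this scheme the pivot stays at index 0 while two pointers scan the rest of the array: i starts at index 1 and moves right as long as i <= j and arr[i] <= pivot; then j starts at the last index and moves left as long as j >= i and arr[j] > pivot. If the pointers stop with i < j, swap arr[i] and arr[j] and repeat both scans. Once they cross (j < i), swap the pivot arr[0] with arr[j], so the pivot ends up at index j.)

Hoare-style two-pointer partition with pivot = 3:

Initial array: [3, 26, 16, 16, 12, 22, 37, 5, 39]

Pointers start at i = 1, j = 8.
i ends at 1, j ends at 0: the pointers have crossed (j < i), so scanning stops.

j = 0, so swapping arr[0] with arr[j] leaves the pivot at position 0: [3, 26, 16, 16, 12, 22, 37, 5, 39]
Pivot position: 0

After partitioning with pivot 3, the array becomes [3, 26, 16, 16, 12, 22, 37, 5, 39]. The pivot is placed at index 0. All elements to the left of the pivot are <= 3, and all elements to the right are > 3.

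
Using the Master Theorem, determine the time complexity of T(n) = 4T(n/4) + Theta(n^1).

Master Theorem for T(n) = 4T(n/4) + O(n^1):

a = 4, b = 4, c = 1
log_b(a) = log_4(4) = 1.0000

Case 2: c = 1 = log_4(4) = 1.0000
T(n) = O(n^1 log n) = O(n log n)

For T(n) = 4T(n/4) + O(n^1): log_4(4) = 1.0000. This is Case 2 of the Master Theorem (c = log_b(a), equal work at all levels), giving O(n log n).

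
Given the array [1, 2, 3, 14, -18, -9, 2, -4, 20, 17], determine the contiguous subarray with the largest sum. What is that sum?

Using Kadane's algorithm on [1, 2, 3, 14, -18, -9, 2, -4, 20, 17]:

Scanning through the array:
Position 1 (value 2): max_ending_here = 3, max_so_far = 3
Position 2 (value 3): max_ending_here = 6, max_so_far = 6
Position 3 (value 14): max_ending_here = 20, max_so_far = 20
Position 4 (value -18): max_ending_here = 2, max_so_far = 20
Position 5 (value -9): max_ending_here = -7, max_so_far = 20
Position 6 (value 2): max_ending_here = 2, max_so_far = 20
Position 7 (value -4): max_ending_here = -2, max_so_far = 20
Position 8 (value 20): max_ending_here = 20, max_so_far = 20
Position 9 (value 17): max_ending_here = 37, max_so_far = 37

Maximum subarray: [20, 17]
Maximum sum: 37

The maximum subarray is [20, 17] with sum 37. This subarray runs from index 8 to index 9.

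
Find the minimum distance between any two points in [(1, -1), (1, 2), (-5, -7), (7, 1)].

Computing all pairwise distances among 4 points:

d((1, -1), (1, 2)) = 3.0 <-- minimum
d((1, -1), (-5, -7)) = 8.4853
d((1, -1), (7, 1)) = 6.3246
d((1, 2), (-5, -7)) = 10.8167
d((1, 2), (7, 1)) = 6.0828
d((-5, -7), (7, 1)) = 14.4222

Closest pair: (1, -1) and (1, 2) with distance 3.0

The closest pair is (1, -1) and (1, 2) with Euclidean distance 3.0. For 4 points, brute-force pairwise comparison is shown above. For large n, the divide-and-conquer algorithm (sort by x, recurse on halves, check the dividing strip) achieves O(n log n).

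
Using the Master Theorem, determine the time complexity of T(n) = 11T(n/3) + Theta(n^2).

Master Theorem for T(n) = 11T(n/3) + O(n^2):

a = 11, b = 3, c = 2
log_b(a) = log_3(11) = 2.1827

Case 1: c = 2 < log_3(11) = 2.1827
T(n) = O(n^(log_3 11))

For T(n) = 11T(n/3) + O(n^2): log_3(11) = 2.1827. This is Case 1 of the Master Theorem (c < log_b(a), work dominated by leaves), giving O(n^(log_3 11)).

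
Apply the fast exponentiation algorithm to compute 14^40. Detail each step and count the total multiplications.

Computing 14^40 by squaring (build up from 14^1; each line after the first costs one multiplication):

14^1 = 14
14^2 = (14^1)^2 = 14^2 = 196
14^4 = (14^2)^2 = 196^2 = 38416
14^5 = 14 * 14^4 = 14 * 38416 = 537824
14^10 = (14^5)^2 = 537824^2 = 289254654976
14^20 = (14^10)^2 = 289254654976^2 = 83668255425284801560576
14^40 = (14^20)^2 = 83668255425284801560576^2 = 7000376965910699630056503868178506524997451776

Result: 7000376965910699630056503868178506524997451776
Multiplications needed: 6 (6 lines after 14^1)

14^40 = 7000376965910699630056503868178506524997451776. Using exponentiation by squaring, this requires 6 multiplications. The key idea: if the exponent is even, square the half-power; if odd, multiply by the base once.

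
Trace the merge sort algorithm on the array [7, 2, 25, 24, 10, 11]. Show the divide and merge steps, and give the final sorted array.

Merge sort trace:

Split: [7, 2, 25, 24, 10, 11] -> [7, 2, 25] and [24, 10, 11]
  Split: [7, 2, 25] -> [7] and [2, 25]
    Split: [2, 25] -> [2] and [25]
    Merge: [2] + [25] -> [2, 25]
  Merge: [7] + [2, 25] -> [2, 7, 25]
  Split: [24, 10, 11] -> [24] and [10, 11]
    Split: [10, 11] -> [10] and [11]
    Merge: [10] + [11] -> [10, 11]
  Merge: [24] + [10, 11] -> [10, 11, 24]
Merge: [2, 7, 25] + [10, 11, 24] -> [2, 7, 10, 11, 24, 25]

Final sorted array: [2, 7, 10, 11, 24, 25]

The merge sort proceeds by recursively splitting the array and merging sorted halves.
After all merges, the sorted array is [2, 7, 10, 11, 24, 25].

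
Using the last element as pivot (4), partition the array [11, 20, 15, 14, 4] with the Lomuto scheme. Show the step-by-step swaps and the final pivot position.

Lomuto partition with pivot = 4:

Initial array: [11, 20, 15, 14, 4]

arr[0]=11 > 4: no swap
arr[1]=20 > 4: no swap
arr[2]=15 > 4: no swap
arr[3]=14 > 4: no swap

Place pivot at position 0: [4, 20, 15, 14, 11]
Pivot position: 0

After partitioning with pivot 4, the array becomes [4, 20, 15, 14, 11]. The pivot is placed at index 0. All elements to the left of the pivot are <= 4, and all elements to the right are > 4.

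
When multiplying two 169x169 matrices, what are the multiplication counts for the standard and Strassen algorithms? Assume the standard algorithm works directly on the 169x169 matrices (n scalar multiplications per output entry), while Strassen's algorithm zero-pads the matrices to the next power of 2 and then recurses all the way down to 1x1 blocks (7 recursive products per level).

Matrix multiplication for 169x169 matrices:

Strassen's algorithm requires power-of-2 dimensions. Pad 169x169 to 256x256 (next power of 2).

Standard algorithm: 169^3 = 4826809 multiplications
Strassen's algorithm: 7^(log2(256)) = 7^8 = 5764801 multiplications
Difference: 4826809 - 5764801 = -937992 (Strassen uses MORE here due to padding overhead — for small or just-over-power-of-2 n, padding can outweigh the per-level savings)

Standard: 4826809 multiplications (169^3). Strassen: 5764801 multiplications (7^8, after padding to 256x256). Strassen reduces 8 recursive multiplications to 7 at each level.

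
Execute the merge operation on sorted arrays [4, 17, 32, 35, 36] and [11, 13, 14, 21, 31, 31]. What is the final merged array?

Merging process:

Compare 4 vs 11: take 4 from left. Merged: [4]
Compare 17 vs 11: take 11 from right. Merged: [4, 11]
Compare 17 vs 13: take 13 from right. Merged: [4, 11, 13]
Compare 17 vs 14: take 14 from right. Merged: [4, 11, 13, 14]
Compare 17 vs 21: take 17 from left. Merged: [4, 11, 13, 14, 17]
Compare 32 vs 21: take 21 from right. Merged: [4, 11, 13, 14, 17, 21]
Compare 32 vs 31: take 31 from right. Merged: [4, 11, 13, 14, 17, 21, 31]
Compare 32 vs 31: take 31 from right. Merged: [4, 11, 13, 14, 17, 21, 31, 31]
Append remaining from left: [32, 35, 36]. Merged: [4, 11, 13, 14, 17, 21, 31, 31, 32, 35, 36]

Final merged array: [4, 11, 13, 14, 17, 21, 31, 31, 32, 35, 36]
Total comparisons: 8

The merged array is [4, 11, 13, 14, 17, 21, 31, 31, 32, 35, 36], requiring 8 comparisons. The merge step runs in O(n) time where n is the total number of elements.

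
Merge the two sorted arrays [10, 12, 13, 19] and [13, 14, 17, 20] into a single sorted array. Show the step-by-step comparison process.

Merging process:

Compare 10 vs 13: take 10 from left. Merged: [10]
Compare 12 vs 13: take 12 from left. Merged: [10, 12]
Compare 13 vs 13: take 13 from left. Merged: [10, 12, 13]
Compare 19 vs 13: take 13 from right. Merged: [10, 12, 13, 13]
Compare 19 vs 14: take 14 from right. Merged: [10, 12, 13, 13, 14]
Compare 19 vs 17: take 17 from right. Merged: [10, 12, 13, 13, 14, 17]
Compare 19 vs 20: take 19 from left. Merged: [10, 12, 13, 13, 14, 17, 19]
Append remaining from right: [20]. Merged: [10, 12, 13, 13, 14, 17, 19, 20]

Final merged array: [10, 12, 13, 13, 14, 17, 19, 20]
Total comparisons: 7

The merged array is [10, 12, 13, 13, 14, 17, 19, 20], requiring 7 comparisons. The merge step runs in O(n) time where n is the total number of elements.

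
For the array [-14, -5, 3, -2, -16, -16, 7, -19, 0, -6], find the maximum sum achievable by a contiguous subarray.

Using Kadane's algorithm on [-14, -5, 3, -2, -16, -16, 7, -19, 0, -6]:

Scanning through the array:
Position 1 (value -5): max_ending_here = -5, max_so_far = -5
Position 2 (value 3): max_ending_here = 3, max_so_far = 3
Position 3 (value -2): max_ending_here = 1, max_so_far = 3
Position 4 (value -16): max_ending_here = -15, max_so_far = 3
Position 5 (value -16): max_ending_here = -16, max_so_far = 3
Position 6 (value 7): max_ending_here = 7, max_so_far = 7
Position 7 (value -19): max_ending_here = -12, max_so_far = 7
Position 8 (value 0): max_ending_here = 0, max_so_far = 7
Position 9 (value -6): max_ending_here = -6, max_so_far = 7

Maximum subarray: [7]
Maximum sum: 7

The maximum subarray is [7] with sum 7. This subarray runs from index 6 to index 6.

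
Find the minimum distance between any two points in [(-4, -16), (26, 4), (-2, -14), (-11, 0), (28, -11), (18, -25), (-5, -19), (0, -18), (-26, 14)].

Computing all pairwise distances among 9 points:

d((-4, -16), (26, 4)) = 36.0555
d((-4, -16), (-2, -14)) = 2.8284 <-- minimum
d((-4, -16), (-11, 0)) = 17.4642
d((-4, -16), (28, -11)) = 32.3883
d((-4, -16), (18, -25)) = 23.7697
d((-4, -16), (-5, -19)) = 3.1623
d((-4, -16), (0, -18)) = 4.4721
d((-4, -16), (-26, 14)) = 37.2022
d((26, 4), (-2, -14)) = 33.2866
d((26, 4), (-11, 0)) = 37.2156
d((26, 4), (28, -11)) = 15.1327
d((26, 4), (18, -25)) = 30.0832
d((26, 4), (-5, -19)) = 38.6005
d((26, 4), (0, -18)) = 34.0588
d((26, 4), (-26, 14)) = 52.9528
d((-2, -14), (-11, 0)) = 16.6433
d((-2, -14), (28, -11)) = 30.1496
d((-2, -14), (18, -25)) = 22.8254
d((-2, -14), (-5, -19)) = 5.831
d((-2, -14), (0, -18)) = 4.4721
d((-2, -14), (-26, 14)) = 36.8782
d((-11, 0), (28, -11)) = 40.5216
d((-11, 0), (18, -25)) = 38.2884
d((-11, 0), (-5, -19)) = 19.9249
d((-11, 0), (0, -18)) = 21.095
d((-11, 0), (-26, 14)) = 20.5183
d((28, -11), (18, -25)) = 17.2047
d((28, -11), (-5, -19)) = 33.9559
d((28, -11), (0, -18)) = 28.8617
d((28, -11), (-26, 14)) = 59.5063
d((18, -25), (-5, -19)) = 23.7697
d((18, -25), (0, -18)) = 19.3132
d((18, -25), (-26, 14)) = 58.7963
d((-5, -19), (0, -18)) = 5.099
d((-5, -19), (-26, 14)) = 39.1152
d((0, -18), (-26, 14)) = 41.2311

Closest pair: (-4, -16) and (-2, -14) with distance 2.8284

The closest pair is (-4, -16) and (-2, -14) with Euclidean distance 2.8284. For 9 points, brute-force pairwise comparison is shown above. For large n, the divide-and-conquer algorithm (sort by x, recurse on halves, check the dividing strip) achieves O(n log n).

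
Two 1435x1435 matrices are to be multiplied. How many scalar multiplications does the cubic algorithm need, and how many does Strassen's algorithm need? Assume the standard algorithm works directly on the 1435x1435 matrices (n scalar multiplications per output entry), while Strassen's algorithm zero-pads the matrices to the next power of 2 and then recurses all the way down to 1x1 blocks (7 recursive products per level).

Matrix multiplication for 1435x1435 matrices:

Strassen's algorithm requires power-of-2 dimensions. Pad 1435x1435 to 2048x2048 (next power of 2).

Standard algorithm: 1435^3 = 2954987875 multiplications
Strassen's algorithm: 7^(log2(2048)) = 7^11 = 1977326743 multiplications
Savings: 2954987875 - 1977326743 = 977661132 multiplications

Standard: 2954987875 multiplications (1435^3). Strassen: 1977326743 multiplications (7^11, after padding to 2048x2048). Strassen reduces 8 recursive multiplications to 7 at each level.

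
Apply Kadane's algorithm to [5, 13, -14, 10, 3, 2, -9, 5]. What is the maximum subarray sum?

Using Kadane's algorithm on [5, 13, -14, 10, 3, 2, -9, 5]:

Scanning through the array:
Position 1 (value 13): max_ending_here = 18, max_so_far = 18
Position 2 (value -14): max_ending_here = 4, max_so_far = 18
Position 3 (value 10): max_ending_here = 14, max_so_far = 18
Position 4 (value 3): max_ending_here = 17, max_so_far = 18
Position 5 (value 2): max_ending_here = 19, max_so_far = 19
Position 6 (value -9): max_ending_here = 10, max_so_far = 19
Position 7 (value 5): max_ending_here = 15, max_so_far = 19

Maximum subarray: [5, 13, -14, 10, 3, 2]
Maximum sum: 19

The maximum subarray is [5, 13, -14, 10, 3, 2] with sum 19. This subarray runs from index 0 to index 5.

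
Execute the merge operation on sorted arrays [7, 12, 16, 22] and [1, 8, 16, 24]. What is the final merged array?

Merging process:

Compare 7 vs 1: take 1 from right. Merged: [1]
Compare 7 vs 8: take 7 from left. Merged: [1, 7]
Compare 12 vs 8: take 8 from right. Merged: [1, 7, 8]
Compare 12 vs 16: take 12 from left. Merged: [1, 7, 8, 12]
Compare 16 vs 16: take 16 from left. Merged: [1, 7, 8, 12, 16]
Compare 22 vs 16: take 16 from right. Merged: [1, 7, 8, 12, 16, 16]
Compare 22 vs 24: take 22 from left. Merged: [1, 7, 8, 12, 16, 16, 22]
Append remaining from right: [24]. Merged: [1, 7, 8, 12, 16, 16, 22, 24]

Final merged array: [1, 7, 8, 12, 16, 16, 22, 24]
Total comparisons: 7

The merged array is [1, 7, 8, 12, 16, 16, 22, 24], requiring 7 comparisons. The merge step runs in O(n) time where n is the total number of elements.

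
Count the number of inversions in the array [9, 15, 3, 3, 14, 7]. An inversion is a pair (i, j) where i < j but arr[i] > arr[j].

Finding inversions in [9, 15, 3, 3, 14, 7]:

(0, 2): arr[0]=9 > arr[2]=3
(0, 3): arr[0]=9 > arr[3]=3
(0, 5): arr[0]=9 > arr[5]=7
(1, 2): arr[1]=15 > arr[2]=3
(1, 3): arr[1]=15 > arr[3]=3
(1, 4): arr[1]=15 > arr[4]=14
(1, 5): arr[1]=15 > arr[5]=7
(4, 5): arr[4]=14 > arr[5]=7

Total inversions: 8

The array has 8 inversion(s): (0,2), (0,3), (0,5), (1,2), (1,3), (1,4), (1,5), (4,5). Each pair (i,j) satisfies i < j and arr[i] > arr[j].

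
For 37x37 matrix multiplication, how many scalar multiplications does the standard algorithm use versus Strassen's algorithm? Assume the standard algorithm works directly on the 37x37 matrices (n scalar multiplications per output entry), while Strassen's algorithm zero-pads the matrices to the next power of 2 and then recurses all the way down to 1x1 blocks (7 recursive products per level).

Matrix multiplication for 37x37 matrices:

Strassen's algorithm requires power-of-2 dimensions. Pad 37x37 to 64x64 (next power of 2).

Standard algorithm: 37^3 = 50653 multiplications
Strassen's algorithm: 7^(log2(64)) = 7^6 = 117649 multiplications
Difference: 50653 - 117649 = -66996 (Strassen uses MORE here due to padding overhead — for small or just-over-power-of-2 n, padding can outweigh the per-level savings)

Standard: 50653 multiplications (37^3). Strassen: 117649 multiplications (7^6, after padding to 64x64). Strassen reduces 8 recursive multiplications to 7 at each level.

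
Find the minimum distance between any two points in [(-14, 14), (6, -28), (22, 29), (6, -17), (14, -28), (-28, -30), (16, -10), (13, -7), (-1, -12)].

Computing all pairwise distances among 9 points:

d((-14, 14), (6, -28)) = 46.5188
d((-14, 14), (22, 29)) = 39.0
d((-14, 14), (6, -17)) = 36.8917
d((-14, 14), (14, -28)) = 50.4777
d((-14, 14), (-28, -30)) = 46.1736
d((-14, 14), (16, -10)) = 38.4187
d((-14, 14), (13, -7)) = 34.2053
d((-14, 14), (-1, -12)) = 29.0689
d((6, -28), (22, 29)) = 59.203
d((6, -28), (6, -17)) = 11.0
d((6, -28), (14, -28)) = 8.0
d((6, -28), (-28, -30)) = 34.0588
d((6, -28), (16, -10)) = 20.5913
d((6, -28), (13, -7)) = 22.1359
d((6, -28), (-1, -12)) = 17.4642
d((22, 29), (6, -17)) = 48.7032
d((22, 29), (14, -28)) = 57.5587
d((22, 29), (-28, -30)) = 77.3369
d((22, 29), (16, -10)) = 39.4588
d((22, 29), (13, -7)) = 37.108
d((22, 29), (-1, -12)) = 47.0106
d((6, -17), (14, -28)) = 13.6015
d((6, -17), (-28, -30)) = 36.4005
d((6, -17), (16, -10)) = 12.2066
d((6, -17), (13, -7)) = 12.2066
d((6, -17), (-1, -12)) = 8.6023
d((14, -28), (-28, -30)) = 42.0476
d((14, -28), (16, -10)) = 18.1108
d((14, -28), (13, -7)) = 21.0238
d((14, -28), (-1, -12)) = 21.9317
d((-28, -30), (16, -10)) = 48.3322
d((-28, -30), (13, -7)) = 47.0106
d((-28, -30), (-1, -12)) = 32.45
d((16, -10), (13, -7)) = 4.2426 <-- minimum
d((16, -10), (-1, -12)) = 17.1172
d((13, -7), (-1, -12)) = 14.8661

Closest pair: (16, -10) and (13, -7) with distance 4.2426

The closest pair is (16, -10) and (13, -7) with Euclidean distance 4.2426. For 9 points, brute-force pairwise comparison is shown above. For large n, the divide-and-conquer algorithm (sort by x, recurse on halves, check the dividing strip) achieves O(n log n).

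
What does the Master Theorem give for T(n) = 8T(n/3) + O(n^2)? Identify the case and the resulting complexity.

Master Theorem for T(n) = 8T(n/3) + O(n^2):

a = 8, b = 3, c = 2
log_b(a) = log_3(8) = 1.8928

Case 3: c = 2 > log_3(8) = 1.8928
T(n) = O(n^2) = O(n^2)

For T(n) = 8T(n/3) + O(n^2): log_3(8) = 1.8928. This is Case 3 of the Master Theorem (c > log_b(a), work dominated by root), giving O(n^2).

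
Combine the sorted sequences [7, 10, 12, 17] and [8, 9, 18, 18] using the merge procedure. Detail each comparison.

Merging process:

Compare 7 vs 8: take 7 from left. Merged: [7]
Compare 10 vs 8: take 8 from right. Merged: [7, 8]
Compare 10 vs 9: take 9 from right. Merged: [7, 8, 9]
Compare 10 vs 18: take 10 from left. Merged: [7, 8, 9, 10]
Compare 12 vs 18: take 12 from left. Merged: [7, 8, 9, 10, 12]
Compare 17 vs 18: take 17 from left. Merged: [7, 8, 9, 10, 12, 17]
Append remaining from right: [18, 18]. Merged: [7, 8, 9, 10, 12, 17, 18, 18]

Final merged array: [7, 8, 9, 10, 12, 17, 18, 18]
Total comparisons: 6

The merged array is [7, 8, 9, 10, 12, 17, 18, 18], requiring 6 comparisons. The merge step runs in O(n) time where n is the total number of elements.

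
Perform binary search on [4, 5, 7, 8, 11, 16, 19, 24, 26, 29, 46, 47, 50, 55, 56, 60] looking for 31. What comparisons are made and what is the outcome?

Binary search for 31 in [4, 5, 7, 8, 11, 16, 19, 24, 26, 29, 46, 47, 50, 55, 56, 60]:

lo=0, hi=15, mid=7, arr[mid]=24 -> 24 < 31, search right half
lo=8, hi=15, mid=11, arr[mid]=47 -> 47 > 31, search left half
lo=8, hi=10, mid=9, arr[mid]=29 -> 29 < 31, search right half
lo=10, hi=10, mid=10, arr[mid]=46 -> 46 > 31, search left half
lo=10 > hi=9, target 31 not found

Binary search determines that 31 is not in the array after 4 comparisons. The search space was exhausted without finding the target.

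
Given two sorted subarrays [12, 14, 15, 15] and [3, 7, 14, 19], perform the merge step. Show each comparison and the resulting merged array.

Merging process:

Compare 12 vs 3: take 3 from right. Merged: [3]
Compare 12 vs 7: take 7 from right. Merged: [3, 7]
Compare 12 vs 14: take 12 from left. Merged: [3, 7, 12]
Compare 14 vs 14: take 14 from left. Merged: [3, 7, 12, 14]
Compare 15 vs 14: take 14 from right. Merged: [3, 7, 12, 14, 14]
Compare 15 vs 19: take 15 from left. Merged: [3, 7, 12, 14, 14, 15]
Compare 15 vs 19: take 15 from left. Merged: [3, 7, 12, 14, 14, 15, 15]
Append remaining from right: [19]. Merged: [3, 7, 12, 14, 14, 15, 15, 19]

Final merged array: [3, 7, 12, 14, 14, 15, 15, 19]
Total comparisons: 7

The merged array is [3, 7, 12, 14, 14, 15, 15, 19], requiring 7 comparisons. The merge step runs in O(n) time where n is the total number of elements.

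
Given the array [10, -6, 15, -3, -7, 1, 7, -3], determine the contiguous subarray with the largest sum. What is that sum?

Using Kadane's algorithm on [10, -6, 15, -3, -7, 1, 7, -3]:

Scanning through the array:
Position 1 (value -6): max_ending_here = 4, max_so_far = 10
Position 2 (value 15): max_ending_here = 19, max_so_far = 19
Position 3 (value -3): max_ending_here = 16, max_so_far = 19
Position 4 (value -7): max_ending_here = 9, max_so_far = 19
Position 5 (value 1): max_ending_here = 10, max_so_far = 19
Position 6 (value 7): max_ending_here = 17, max_so_far = 19
Position 7 (value -3): max_ending_here = 14, max_so_far = 19

Maximum subarray: [10, -6, 15]
Maximum sum: 19

The maximum subarray is [10, -6, 15] with sum 19. This subarray runs from index 0 to index 2.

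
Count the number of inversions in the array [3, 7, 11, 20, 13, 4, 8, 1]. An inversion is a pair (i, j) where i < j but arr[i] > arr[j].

Finding inversions in [3, 7, 11, 20, 13, 4, 8, 1]:

(0, 7): arr[0]=3 > arr[7]=1
(1, 5): arr[1]=7 > arr[5]=4
(1, 7): arr[1]=7 > arr[7]=1
(2, 5): arr[2]=11 > arr[5]=4
(2, 6): arr[2]=11 > arr[6]=8
(2, 7): arr[2]=11 > arr[7]=1
(3, 4): arr[3]=20 > arr[4]=13
(3, 5): arr[3]=20 > arr[5]=4
(3, 6): arr[3]=20 > arr[6]=8
(3, 7): arr[3]=20 > arr[7]=1
(4, 5): arr[4]=13 > arr[5]=4
(4, 6): arr[4]=13 > arr[6]=8
(4, 7): arr[4]=13 > arr[7]=1
(5, 7): arr[5]=4 > arr[7]=1
(6, 7): arr[6]=8 > arr[7]=1

Total inversions: 15

The array has 15 inversion(s): (0,7), (1,5), (1,7), (2,5), (2,6), (2,7), (3,4), (3,5), (3,6), (3,7), (4,5), (4,6), (4,7), (5,7), (6,7). Each pair (i,j) satisfies i < j and arr[i] > arr[j].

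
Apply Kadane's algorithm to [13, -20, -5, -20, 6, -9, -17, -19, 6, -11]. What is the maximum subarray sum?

Using Kadane's algorithm on [13, -20, -5, -20, 6, -9, -17, -19, 6, -11]:

Scanning through the array:
Position 1 (value -20): max_ending_here = -7, max_so_far = 13
Position 2 (value -5): max_ending_here = -5, max_so_far = 13
Position 3 (value -20): max_ending_here = -20, max_so_far = 13
Position 4 (value 6): max_ending_here = 6, max_so_far = 13
Position 5 (value -9): max_ending_here = -3, max_so_far = 13
Position 6 (value -17): max_ending_here = -17, max_so_far = 13
Position 7 (value -19): max_ending_here = -19, max_so_far = 13
Position 8 (value 6): max_ending_here = 6, max_so_far = 13
Position 9 (value -11): max_ending_here = -5, max_so_far = 13

Maximum subarray: [13]
Maximum sum: 13

The maximum subarray is [13] with sum 13. This subarray runs from index 0 to index 0.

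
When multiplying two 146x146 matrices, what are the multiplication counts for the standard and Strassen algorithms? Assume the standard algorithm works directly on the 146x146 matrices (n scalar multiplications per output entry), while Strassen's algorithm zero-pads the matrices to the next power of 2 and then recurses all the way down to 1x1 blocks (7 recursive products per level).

Matrix multiplication for 146x146 matrices:

Strassen's algorithm requires power-of-2 dimensions. Pad 146x146 to 256x256 (next power of 2).

Standard algorithm: 146^3 = 3112136 multiplications
Strassen's algorithm: 7^(log2(256)) = 7^8 = 5764801 multiplications
Difference: 3112136 - 5764801 = -2652665 (Strassen uses MORE here due to padding overhead — for small or just-over-power-of-2 n, padding can outweigh the per-level savings)

Standard: 3112136 multiplications (146^3). Strassen: 5764801 multiplications (7^8, after padding to 256x256). Strassen reduces 8 recursive multiplications to 7 at each level.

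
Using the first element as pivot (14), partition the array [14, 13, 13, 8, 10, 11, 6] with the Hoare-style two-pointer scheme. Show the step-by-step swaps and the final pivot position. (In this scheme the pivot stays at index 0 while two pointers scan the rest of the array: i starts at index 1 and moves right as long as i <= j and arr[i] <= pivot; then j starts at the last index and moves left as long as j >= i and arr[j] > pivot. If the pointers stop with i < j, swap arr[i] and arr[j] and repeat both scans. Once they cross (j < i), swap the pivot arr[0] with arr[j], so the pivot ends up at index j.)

Hoare-style two-pointer partition with pivot = 14:

Initial array: [14, 13, 13, 8, 10, 11, 6]

Pointers start at i = 1, j = 6.
i ends at 7, j ends at 6: the pointers have crossed (j < i), so scanning stops.

Swap pivot arr[0] with arr[6] to place pivot at position 6: [6, 13, 13, 8, 10, 11, 14]
Pivot position: 6

After partitioning with pivot 14, the array becomes [6, 13, 13, 8, 10, 11, 14]. The pivot is placed at index 6. All elements to the left of the pivot are <= 14, and all elements to the right are > 14.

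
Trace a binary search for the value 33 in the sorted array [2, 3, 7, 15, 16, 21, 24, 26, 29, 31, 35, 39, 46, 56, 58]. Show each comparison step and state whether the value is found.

Binary search for 33 in [2, 3, 7, 15, 16, 21, 24, 26, 29, 31, 35, 39, 46, 56, 58]:

lo=0, hi=14, mid=7, arr[mid]=26 -> 26 < 33, search right half
lo=8, hi=14, mid=11, arr[mid]=39 -> 39 > 33, search left half
lo=8, hi=10, mid=9, arr[mid]=31 -> 31 < 33, search right half
lo=10, hi=10, mid=10, arr[mid]=35 -> 35 > 33, search left half
lo=10 > hi=9, target 33 not found

Binary search determines that 33 is not in the array after 4 comparisons. The search space was exhausted without finding the target.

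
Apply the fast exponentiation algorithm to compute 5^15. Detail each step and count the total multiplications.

Computing 5^15 by squaring (build up from 5^1; each line after the first costs one multiplication):

5^1 = 5
5^2 = (5^1)^2 = 5^2 = 25
5^3 = 5 * 5^2 = 5 * 25 = 125
5^6 = (5^3)^2 = 125^2 = 15625
5^7 = 5 * 5^6 = 5 * 15625 = 78125
5^14 = (5^7)^2 = 78125^2 = 6103515625
5^15 = 5 * 5^14 = 5 * 6103515625 = 30517578125

Result: 30517578125
Multiplications needed: 6 (6 lines after 5^1)

5^15 = 30517578125. Using exponentiation by squaring, this requires 6 multiplications. The key idea: if the exponent is even, square the half-power; if odd, multiply by the base once.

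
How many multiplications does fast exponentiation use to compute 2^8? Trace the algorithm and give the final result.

Computing 2^8 by squaring (build up from 2^1; each line after the first costs one multiplication):

2^1 = 2
2^2 = (2^1)^2 = 2^2 = 4
2^4 = (2^2)^2 = 4^2 = 16
2^8 = (2^4)^2 = 16^2 = 256

Result: 256
Multiplications needed: 3 (3 lines after 2^1)

2^8 = 256. Using exponentiation by squaring, this requires 3 multiplications. The key idea: if the exponent is even, square the half-power; if odd, multiply by the base once.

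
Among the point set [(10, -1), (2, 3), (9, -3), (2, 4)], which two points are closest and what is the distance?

Computing all pairwise distances among 4 points:

d((10, -1), (2, 3)) = 8.9443
d((10, -1), (9, -3)) = 2.2361
d((10, -1), (2, 4)) = 9.434
d((2, 3), (9, -3)) = 9.2195
d((2, 3), (2, 4)) = 1.0 <-- minimum
d((9, -3), (2, 4)) = 9.8995

Closest pair: (2, 3) and (2, 4) with distance 1.0

The closest pair is (2, 3) and (2, 4) with Euclidean distance 1.0. For 4 points, brute-force pairwise comparison is shown above. For large n, the divide-and-conquer algorithm (sort by x, recurse on halves, check the dividing strip) achieves O(n log n).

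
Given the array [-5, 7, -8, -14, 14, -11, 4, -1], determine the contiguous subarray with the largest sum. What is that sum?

Using Kadane's algorithm on [-5, 7, -8, -14, 14, -11, 4, -1]:

Scanning through the array:
Position 1 (value 7): max_ending_here = 7, max_so_far = 7
Position 2 (value -8): max_ending_here = -1, max_so_far = 7
Position 3 (value -14): max_ending_here = -14, max_so_far = 7
Position 4 (value 14): max_ending_here = 14, max_so_far = 14
Position 5 (value -11): max_ending_here = 3, max_so_far = 14
Position 6 (value 4): max_ending_here = 7, max_so_far = 14
Position 7 (value -1): max_ending_here = 6, max_so_far = 14

Maximum subarray: [14]
Maximum sum: 14

The maximum subarray is [14] with sum 14. This subarray runs from index 4 to index 4.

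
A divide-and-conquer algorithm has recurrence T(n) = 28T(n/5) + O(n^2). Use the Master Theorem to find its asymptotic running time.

Master Theorem for T(n) = 28T(n/5) + O(n^2):

a = 28, b = 5, c = 2
log_b(a) = log_5(28) = 2.0704

Case 1: c = 2 < log_5(28) = 2.0704
T(n) = O(n^(log_5 28))

For T(n) = 28T(n/5) + O(n^2): log_5(28) = 2.0704. This is Case 1 of the Master Theorem (c < log_b(a), work dominated by leaves), giving O(n^(log_5 28)).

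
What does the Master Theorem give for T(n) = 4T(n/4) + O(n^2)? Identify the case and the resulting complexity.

Master Theorem for T(n) = 4T(n/4) + O(n^2):

a = 4, b = 4, c = 2
log_b(a) = log_4(4) = 1.0000

Case 3: c = 2 > log_4(4) = 1.0000
T(n) = O(n^2) = O(n^2)

For T(n) = 4T(n/4) + O(n^2): log_4(4) = 1.0000. This is Case 3 of the Master Theorem (c > log_b(a), work dominated by root), giving O(n^2).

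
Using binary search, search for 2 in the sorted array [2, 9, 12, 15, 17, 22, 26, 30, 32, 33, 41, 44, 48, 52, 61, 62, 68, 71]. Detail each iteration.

Binary search for 2 in [2, 9, 12, 15, 17, 22, 26, 30, 32, 33, 41, 44, 48, 52, 61, 62, 68, 71]:

lo=0, hi=17, mid=8, arr[mid]=32 -> 32 > 2, search left half
lo=0, hi=7, mid=3, arr[mid]=15 -> 15 > 2, search left half
lo=0, hi=2, mid=1, arr[mid]=9 -> 9 > 2, search left half
lo=0, hi=0, mid=0, arr[mid]=2 -> Found target at index 0!

Binary search finds 2 at index 0 after 4 comparisons. The search repeatedly halves the search space by comparing with the middle element.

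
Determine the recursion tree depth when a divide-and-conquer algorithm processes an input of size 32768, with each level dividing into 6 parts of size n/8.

For divide and conquer with division factor 8:

Problem sizes at each level:
Level 0: 32768
Level 1: 4096
Level 2: 512
Level 3: 64
Level 4: 8
Level 5: 1

The root is level 0 and the size-1 base case is level 5 (the tree spans levels 0 through 5, i.e. 6 levels counting the root), so the depth is the number of divisions: log_8(32768) = 5

The recursion tree depth is log_8(32768) = 5. At each level, the problem size is divided by 8, so it takes 5 divisions to reduce to a base case of size 1. The algorithm makes 6 recursive calls at each level.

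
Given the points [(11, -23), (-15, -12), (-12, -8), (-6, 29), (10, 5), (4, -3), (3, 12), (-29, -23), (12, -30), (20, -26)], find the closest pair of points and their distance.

Computing all pairwise distances among 10 points:

d((11, -23), (-15, -12)) = 28.2312
d((11, -23), (-12, -8)) = 27.4591
d((11, -23), (-6, 29)) = 54.7083
d((11, -23), (10, 5)) = 28.0179
d((11, -23), (4, -3)) = 21.1896
d((11, -23), (3, 12)) = 35.9026
d((11, -23), (-29, -23)) = 40.0
d((11, -23), (12, -30)) = 7.0711
d((11, -23), (20, -26)) = 9.4868
d((-15, -12), (-12, -8)) = 5.0 <-- minimum
d((-15, -12), (-6, 29)) = 41.9762
d((-15, -12), (10, 5)) = 30.2324
d((-15, -12), (4, -3)) = 21.0238
d((-15, -12), (3, 12)) = 30.0
d((-15, -12), (-29, -23)) = 17.8045
d((-15, -12), (12, -30)) = 32.45
d((-15, -12), (20, -26)) = 37.6962
d((-12, -8), (-6, 29)) = 37.4833
d((-12, -8), (10, 5)) = 25.5539
d((-12, -8), (4, -3)) = 16.7631
d((-12, -8), (3, 12)) = 25.0
d((-12, -8), (-29, -23)) = 22.6716
d((-12, -8), (12, -30)) = 32.5576
d((-12, -8), (20, -26)) = 36.7151
d((-6, 29), (10, 5)) = 28.8444
d((-6, 29), (4, -3)) = 33.5261
d((-6, 29), (3, 12)) = 19.2354
d((-6, 29), (-29, -23)) = 56.8595
d((-6, 29), (12, -30)) = 61.6847
d((-6, 29), (20, -26)) = 60.8358
d((10, 5), (4, -3)) = 10.0
d((10, 5), (3, 12)) = 9.8995
d((10, 5), (-29, -23)) = 48.0104
d((10, 5), (12, -30)) = 35.0571
d((10, 5), (20, -26)) = 32.573
d((4, -3), (3, 12)) = 15.0333
d((4, -3), (-29, -23)) = 38.5876
d((4, -3), (12, -30)) = 28.1603
d((4, -3), (20, -26)) = 28.0179
d((3, 12), (-29, -23)) = 47.4236
d((3, 12), (12, -30)) = 42.9535
d((3, 12), (20, -26)) = 41.6293
d((-29, -23), (12, -30)) = 41.5933
d((-29, -23), (20, -26)) = 49.0918
d((12, -30), (20, -26)) = 8.9443

Closest pair: (-15, -12) and (-12, -8) with distance 5.0

The closest pair is (-15, -12) and (-12, -8) with Euclidean distance 5.0. For 10 points, brute-force pairwise comparison is shown above. For large n, the divide-and-conquer algorithm (sort by x, recurse on halves, check the dividing strip) achieves O(n log n).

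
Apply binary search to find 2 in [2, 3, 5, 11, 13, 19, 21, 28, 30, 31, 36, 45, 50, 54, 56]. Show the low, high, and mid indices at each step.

Binary search for 2 in [2, 3, 5, 11, 13, 19, 21, 28, 30, 31, 36, 45, 50, 54, 56]:

lo=0, hi=14, mid=7, arr[mid]=28 -> 28 > 2, search left half
lo=0, hi=6, mid=3, arr[mid]=11 -> 11 > 2, search left half
lo=0, hi=2, mid=1, arr[mid]=3 -> 3 > 2, search left half
lo=0, hi=0, mid=0, arr[mid]=2 -> Found target at index 0!

Binary search finds 2 at index 0 after 4 comparisons. The search repeatedly halves the search space by comparing with the middle element.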